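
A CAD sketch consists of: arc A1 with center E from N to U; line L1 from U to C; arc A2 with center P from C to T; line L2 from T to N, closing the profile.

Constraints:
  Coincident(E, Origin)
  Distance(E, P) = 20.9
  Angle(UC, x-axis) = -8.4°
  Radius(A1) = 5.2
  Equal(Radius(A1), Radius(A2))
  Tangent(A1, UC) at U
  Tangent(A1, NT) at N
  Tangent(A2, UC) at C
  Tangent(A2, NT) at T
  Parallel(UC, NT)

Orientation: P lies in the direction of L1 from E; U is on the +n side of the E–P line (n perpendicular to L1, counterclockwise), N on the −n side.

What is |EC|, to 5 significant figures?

21.537

The slot axis is L1's direction at -8.4°, so u = (cos -8.4°, sin -8.4°) = (0.98927, -0.14608) and n = (−sin -8.4°, cos -8.4°) = (0.14608, 0.98927). E is at the origin and P lies 20.9 along u from E, so P = 20.9·u = (20.676, -3.0531). Tangency of A1 to both parallel lines with radius 5.2 puts U and N at E ± 5.2·n: U = (0.75963, 5.1442), N = (-0.75963, -5.1442). Equal radii place C and T the same way about P: C = P + 5.2·n = (21.435, 2.0911), T = P − 5.2·n = (19.916, -8.1974). Then |EC| = |C − E| = 21.537.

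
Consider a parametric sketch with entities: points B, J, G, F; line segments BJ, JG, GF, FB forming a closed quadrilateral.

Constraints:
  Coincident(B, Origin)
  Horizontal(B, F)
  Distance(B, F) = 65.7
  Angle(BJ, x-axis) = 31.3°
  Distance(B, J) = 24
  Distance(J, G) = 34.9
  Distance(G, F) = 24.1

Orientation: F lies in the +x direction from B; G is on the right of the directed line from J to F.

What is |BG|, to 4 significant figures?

46.69

Checks: |JG| = 34.90 ✓; |GF| = 24.10 ✓.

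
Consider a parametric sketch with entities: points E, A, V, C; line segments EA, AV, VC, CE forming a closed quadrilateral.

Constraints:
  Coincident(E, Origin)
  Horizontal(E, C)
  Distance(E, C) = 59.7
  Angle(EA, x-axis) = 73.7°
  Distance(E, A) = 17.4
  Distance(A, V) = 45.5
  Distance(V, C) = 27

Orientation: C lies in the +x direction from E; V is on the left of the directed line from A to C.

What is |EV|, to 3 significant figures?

55.6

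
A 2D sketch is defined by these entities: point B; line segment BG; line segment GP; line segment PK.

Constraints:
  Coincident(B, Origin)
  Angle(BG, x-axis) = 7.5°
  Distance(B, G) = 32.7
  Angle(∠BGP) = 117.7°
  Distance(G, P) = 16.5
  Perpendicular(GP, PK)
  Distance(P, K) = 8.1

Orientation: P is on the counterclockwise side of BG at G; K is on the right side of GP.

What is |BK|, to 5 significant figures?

48.763

B is at the origin; BG runs at 7.5° with length 32.7, so G = 32.7·(cos 7.5°, sin 7.5°) = (32.420, 4.2682). ∠BGP = 117.7°, so GP runs at 7.5° + (180° − 117.7°) = 69.800° from the x-axis; with |GP| = 16.5, P = G + 16.5·(cos 69.800°, sin 69.800°) = (38.118, 19.753). GP ⟂ PK; with |PK| = 8.1 on the right of GP, K = P + 8.1·(0.93849, -0.34530) = (45.719, 16.956). Then |BK| = |K − B| = 48.763.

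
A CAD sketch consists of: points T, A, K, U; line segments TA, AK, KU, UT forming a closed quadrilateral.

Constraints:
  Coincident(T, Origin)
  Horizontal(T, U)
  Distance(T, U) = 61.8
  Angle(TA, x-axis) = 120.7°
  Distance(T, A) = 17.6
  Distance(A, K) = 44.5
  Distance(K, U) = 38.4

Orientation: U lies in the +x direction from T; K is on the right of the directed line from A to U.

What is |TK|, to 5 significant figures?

28.657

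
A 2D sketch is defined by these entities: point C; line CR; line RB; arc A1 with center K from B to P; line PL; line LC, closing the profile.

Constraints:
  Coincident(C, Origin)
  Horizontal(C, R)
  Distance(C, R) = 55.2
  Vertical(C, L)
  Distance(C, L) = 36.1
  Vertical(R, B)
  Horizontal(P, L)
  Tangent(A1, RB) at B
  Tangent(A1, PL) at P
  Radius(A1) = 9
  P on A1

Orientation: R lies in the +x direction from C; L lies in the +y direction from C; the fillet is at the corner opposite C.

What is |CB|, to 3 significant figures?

61.5

C is at the origin; C and R share the same y with |CR| = 55.2 and R on the +x side, so R = (55.2, 0.00). C and L share the same x with |CL| = 36.1 and L on the +y side, so L = (0.00, 36.1). The virtual corner opposite C is at (55.2, 36.1). Tangency of A1 to RB means the radius KB is perpendicular to RB and the tangent condition forces KP to be normal to PL, with radius 9.0, so the center K sits 9.0 in from both sides at K = (46.2, 27.1). That places the tangent points at B = (55.2, 27.1) on RB and P = (46.2, 36.1) on PL. Then |CB| = |B − C| = 61.5.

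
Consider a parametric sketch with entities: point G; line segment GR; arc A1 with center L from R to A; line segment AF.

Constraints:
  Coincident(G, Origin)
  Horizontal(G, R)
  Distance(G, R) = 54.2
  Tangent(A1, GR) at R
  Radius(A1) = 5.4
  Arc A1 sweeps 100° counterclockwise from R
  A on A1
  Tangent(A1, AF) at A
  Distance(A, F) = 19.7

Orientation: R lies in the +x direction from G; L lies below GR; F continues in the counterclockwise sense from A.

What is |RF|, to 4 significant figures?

25.81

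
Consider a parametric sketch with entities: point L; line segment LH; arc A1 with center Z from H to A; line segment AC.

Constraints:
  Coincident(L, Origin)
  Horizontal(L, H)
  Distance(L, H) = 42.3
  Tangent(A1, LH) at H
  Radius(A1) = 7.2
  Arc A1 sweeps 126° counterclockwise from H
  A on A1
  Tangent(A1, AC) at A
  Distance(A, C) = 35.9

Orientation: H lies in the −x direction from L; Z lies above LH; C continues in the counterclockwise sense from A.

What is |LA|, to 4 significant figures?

38.22

L is at the origin; L and H share the same y with |LH| = 42.3 and H on the −x side, so H = (-42.30, 0.000). A1 meets LH tangentially, so ZH is at right angles to LH, so Z = H + (0, 7.2) = (-42.30, 7.200). On A1, H sits at bearing -90° from Z; a 126° counterclockwise sweep puts A at bearing 36°, so A = Z + 7.2·(cos 36°, sin 36°) = (-36.48, 11.43). Then |LA| = |A − L| = 38.22.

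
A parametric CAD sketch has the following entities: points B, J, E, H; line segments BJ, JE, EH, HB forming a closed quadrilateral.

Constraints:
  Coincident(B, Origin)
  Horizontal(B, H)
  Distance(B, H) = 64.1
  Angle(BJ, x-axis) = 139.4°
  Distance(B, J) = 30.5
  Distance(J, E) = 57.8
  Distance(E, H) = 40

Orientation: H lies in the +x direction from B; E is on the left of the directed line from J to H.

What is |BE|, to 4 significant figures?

43.37

Checks: |JE| = 57.80 ✓; |EH| = 40.00 ✓.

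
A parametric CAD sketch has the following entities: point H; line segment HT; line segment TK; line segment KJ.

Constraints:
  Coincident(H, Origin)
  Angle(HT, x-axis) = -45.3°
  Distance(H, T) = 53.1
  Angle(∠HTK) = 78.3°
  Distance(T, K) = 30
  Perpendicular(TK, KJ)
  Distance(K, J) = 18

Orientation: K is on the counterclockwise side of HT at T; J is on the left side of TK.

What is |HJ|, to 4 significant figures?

39.06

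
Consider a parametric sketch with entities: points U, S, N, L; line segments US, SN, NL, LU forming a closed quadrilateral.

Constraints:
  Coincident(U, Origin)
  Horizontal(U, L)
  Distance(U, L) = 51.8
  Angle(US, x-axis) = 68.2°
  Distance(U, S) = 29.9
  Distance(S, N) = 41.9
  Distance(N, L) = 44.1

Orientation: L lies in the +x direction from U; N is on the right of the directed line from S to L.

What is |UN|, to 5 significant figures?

17.319

U is at the origin; U and L share the same y with |UL| = 51.8 and L in +x, so L = (51.8, 0). US runs at 68.2° with |US| = 29.9, so S = (11.104, 27.762). N is determined by |SN| = 41.9 and |NL| = 44.1 together: it lies at the intersection of circle(S, 41.9) and circle(L, 44.1). With |SL| = 49.263, the foot of the radical line on SL is 22.711 from S and the perpendicular offset is √(41.9² − 22.711²) = 35.211. Taking the right-of-SL solution: N = (10.023, -14.124).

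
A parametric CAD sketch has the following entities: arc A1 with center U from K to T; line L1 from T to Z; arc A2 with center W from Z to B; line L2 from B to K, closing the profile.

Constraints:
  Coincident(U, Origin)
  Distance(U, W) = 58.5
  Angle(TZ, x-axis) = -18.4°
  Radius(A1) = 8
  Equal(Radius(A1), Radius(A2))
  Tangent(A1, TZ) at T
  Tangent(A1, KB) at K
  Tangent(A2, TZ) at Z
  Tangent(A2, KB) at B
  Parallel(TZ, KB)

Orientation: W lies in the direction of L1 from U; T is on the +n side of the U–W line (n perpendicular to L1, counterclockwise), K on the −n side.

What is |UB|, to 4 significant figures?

59.04

Tangency of A1 to both parallel lines with radius 8.0 puts T and K at U ± 8.0·n: T = (2.525, 7.591), K = (-2.525, -7.591). Equal radii place Z and B the same way about W: Z = W + 8.0·n = (58.03, -10.87), B = W − 8.0·n = (52.98, -26.06). Then |UB| = |B − U| = 59.04.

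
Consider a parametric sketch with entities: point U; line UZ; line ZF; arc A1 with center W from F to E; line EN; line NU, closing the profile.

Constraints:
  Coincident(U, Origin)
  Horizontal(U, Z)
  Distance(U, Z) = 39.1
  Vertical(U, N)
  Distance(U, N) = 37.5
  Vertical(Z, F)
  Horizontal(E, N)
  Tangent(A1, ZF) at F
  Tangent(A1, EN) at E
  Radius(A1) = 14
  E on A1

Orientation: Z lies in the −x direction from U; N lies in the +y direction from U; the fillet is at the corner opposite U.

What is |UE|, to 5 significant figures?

45.125

U is at the origin; UZ is horizontal with |UZ| = 39.1 and Z on the −x side, so Z = (-39.100, 0.0000). UN is vertical with |UN| = 37.5 and N on the +y side, so N = (0.0000, 37.500). The virtual corner opposite U is at (-39.100, 37.500). A1 meets ZF tangentially, so WF is at right angles to ZF and tangency of A1 to EN means the radius WE is perpendicular to EN, with radius 14.0, so the center W sits 14.0 in from both sides at W = (-25.100, 23.500). That places the tangent points at F = (-39.100, 23.500) on ZF and E = (-25.100, 37.500) on EN. Then |UE| = |E − U| = 45.125.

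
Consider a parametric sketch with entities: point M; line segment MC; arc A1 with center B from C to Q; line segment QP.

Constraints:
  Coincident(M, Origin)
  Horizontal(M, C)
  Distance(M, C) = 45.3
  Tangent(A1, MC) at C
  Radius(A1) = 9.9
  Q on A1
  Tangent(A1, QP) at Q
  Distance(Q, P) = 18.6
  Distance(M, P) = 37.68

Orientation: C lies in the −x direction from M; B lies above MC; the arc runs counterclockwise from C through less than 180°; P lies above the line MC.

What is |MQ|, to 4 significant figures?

36.62

Checks: |BQ| = 9.900 ✓; ∠(BQ, QP) = 90.00° ✓; |QP| = 18.60 ✓; |MP| = 37.68 ✓.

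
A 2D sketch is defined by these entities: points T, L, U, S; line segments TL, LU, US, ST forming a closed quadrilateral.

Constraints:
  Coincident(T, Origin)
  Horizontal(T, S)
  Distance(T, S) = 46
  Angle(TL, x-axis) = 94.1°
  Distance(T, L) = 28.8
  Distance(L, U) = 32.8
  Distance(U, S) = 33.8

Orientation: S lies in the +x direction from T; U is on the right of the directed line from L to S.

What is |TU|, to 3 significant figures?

12.2

Checks: |LU| = 32.80 ✓; |US| = 33.80 ✓.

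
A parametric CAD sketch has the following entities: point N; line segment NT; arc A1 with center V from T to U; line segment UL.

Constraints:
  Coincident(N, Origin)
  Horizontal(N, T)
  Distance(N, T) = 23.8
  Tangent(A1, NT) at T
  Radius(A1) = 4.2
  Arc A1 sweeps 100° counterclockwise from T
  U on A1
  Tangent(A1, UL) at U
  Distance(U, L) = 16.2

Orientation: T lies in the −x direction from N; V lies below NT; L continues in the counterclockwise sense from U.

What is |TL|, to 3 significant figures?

20.9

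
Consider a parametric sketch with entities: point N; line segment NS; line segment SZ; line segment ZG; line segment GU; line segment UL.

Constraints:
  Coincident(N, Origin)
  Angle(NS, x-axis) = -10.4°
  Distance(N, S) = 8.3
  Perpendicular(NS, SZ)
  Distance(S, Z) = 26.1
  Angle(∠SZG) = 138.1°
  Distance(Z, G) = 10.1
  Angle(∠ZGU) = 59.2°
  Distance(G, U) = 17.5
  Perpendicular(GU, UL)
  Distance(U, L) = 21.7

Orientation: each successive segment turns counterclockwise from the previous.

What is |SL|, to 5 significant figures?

13.647

N is at the origin; NS runs at -10.4° with length 8.3, so S = (8.1636, -1.4983). The perpendicularity gives SZ at right angles to NS, so SZ runs at 79.600°; with |SZ| = 26.1, Z = (12.875, 24.173). ∠SZG = 138.1° gives ZG at 121.50° from the x-axis; with |ZG| = 10.1, G = (7.5980, 32.785). ∠ZGU = 59.2° gives GU at -117.70° from the x-axis; with |GU| = 17.5, U = (-0.53678, 17.290). The perpendicularity gives UL at right angles to GU, so UL runs at -27.700°; with |UL| = 21.7, L = (18.676, 7.2031). Then |SL| = |L − S| = 13.647.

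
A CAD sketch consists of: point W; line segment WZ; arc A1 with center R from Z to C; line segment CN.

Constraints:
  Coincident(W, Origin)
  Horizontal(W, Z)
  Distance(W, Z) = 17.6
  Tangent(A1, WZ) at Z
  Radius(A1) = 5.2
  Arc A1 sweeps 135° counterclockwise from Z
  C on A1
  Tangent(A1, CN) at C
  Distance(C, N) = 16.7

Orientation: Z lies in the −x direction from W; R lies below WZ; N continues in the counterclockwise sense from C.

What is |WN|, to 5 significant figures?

22.750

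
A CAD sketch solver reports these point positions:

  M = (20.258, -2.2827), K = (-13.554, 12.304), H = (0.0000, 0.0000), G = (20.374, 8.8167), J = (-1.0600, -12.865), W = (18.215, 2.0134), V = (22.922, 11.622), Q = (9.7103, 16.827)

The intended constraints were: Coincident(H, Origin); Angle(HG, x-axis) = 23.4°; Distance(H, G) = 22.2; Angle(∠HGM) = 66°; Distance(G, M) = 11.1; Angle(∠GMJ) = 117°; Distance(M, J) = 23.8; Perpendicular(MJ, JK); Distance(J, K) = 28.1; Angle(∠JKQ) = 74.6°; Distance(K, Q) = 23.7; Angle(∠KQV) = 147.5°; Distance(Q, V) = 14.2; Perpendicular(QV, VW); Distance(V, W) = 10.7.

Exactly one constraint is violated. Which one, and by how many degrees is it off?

Perpendicular(QV, VW) — off by 4.60°.

H = (0.00, 0.00) ✓; HG at 23.40° ✓; |HG| = 22.20 ✓; ∠HGM = 66.00° ✓; |GM| = 11.10 ✓; ∠GMJ = 117.0° ✓; |MJ| = 23.80 ✓; ∠(MJ, JK) = 90.00° ✓; |JK| = 28.10 ✓; ∠JKQ = 74.60° ✓; |KQ| = 23.70 ✓; ∠KQV = 147.5° ✓; |QV| = 14.20 ✓; ∠(QV, VW) = 94.60° ✗; |VW| = 10.70 ✓.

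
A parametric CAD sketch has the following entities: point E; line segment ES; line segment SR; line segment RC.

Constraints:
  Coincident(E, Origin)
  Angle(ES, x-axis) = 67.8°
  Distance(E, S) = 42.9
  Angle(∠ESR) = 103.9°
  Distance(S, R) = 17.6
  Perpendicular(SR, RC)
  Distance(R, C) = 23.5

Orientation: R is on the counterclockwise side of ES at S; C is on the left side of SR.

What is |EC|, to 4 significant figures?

33.29

∠ESR = 103.9°, so SR runs at 67.8° + (180° − 103.9°) = 143.9° from the x-axis; with |SR| = 17.6, R = S + 17.6·(cos 143.9°, sin 143.9°) = (1.989, 50.09). The perpendicularity gives RC at right angles to SR; with |RC| = 23.5 on the left of SR, C = R + 23.5·(-0.5892, -0.8080) = (-11.86, 31.10). Then |EC| = |C − E| = 33.29.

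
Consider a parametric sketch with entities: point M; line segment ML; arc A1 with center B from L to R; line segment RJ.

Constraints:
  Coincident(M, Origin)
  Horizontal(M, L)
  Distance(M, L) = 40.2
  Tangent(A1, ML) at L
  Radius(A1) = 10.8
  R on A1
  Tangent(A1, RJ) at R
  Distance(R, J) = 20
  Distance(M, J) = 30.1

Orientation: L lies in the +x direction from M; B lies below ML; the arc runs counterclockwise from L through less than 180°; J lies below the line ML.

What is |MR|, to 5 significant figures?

31.446

Checks: |BL| = 10.80 ✓; |BR| = 10.80 ✓; ∠(BR, RJ) = 90.00° ✓; |RJ| = 20.00 ✓; |MJ| = 30.10 ✓.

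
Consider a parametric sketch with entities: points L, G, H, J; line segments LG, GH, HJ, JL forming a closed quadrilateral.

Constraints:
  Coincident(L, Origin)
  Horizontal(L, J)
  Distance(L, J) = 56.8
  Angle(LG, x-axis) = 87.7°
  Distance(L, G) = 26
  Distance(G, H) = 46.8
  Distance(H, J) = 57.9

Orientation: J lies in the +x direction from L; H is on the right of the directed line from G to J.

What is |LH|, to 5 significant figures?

20.972

Checks: L.y = 0.00, J.y = 0.00 ✓; |GH| = 46.80 ✓; |HJ| = 57.90 ✓.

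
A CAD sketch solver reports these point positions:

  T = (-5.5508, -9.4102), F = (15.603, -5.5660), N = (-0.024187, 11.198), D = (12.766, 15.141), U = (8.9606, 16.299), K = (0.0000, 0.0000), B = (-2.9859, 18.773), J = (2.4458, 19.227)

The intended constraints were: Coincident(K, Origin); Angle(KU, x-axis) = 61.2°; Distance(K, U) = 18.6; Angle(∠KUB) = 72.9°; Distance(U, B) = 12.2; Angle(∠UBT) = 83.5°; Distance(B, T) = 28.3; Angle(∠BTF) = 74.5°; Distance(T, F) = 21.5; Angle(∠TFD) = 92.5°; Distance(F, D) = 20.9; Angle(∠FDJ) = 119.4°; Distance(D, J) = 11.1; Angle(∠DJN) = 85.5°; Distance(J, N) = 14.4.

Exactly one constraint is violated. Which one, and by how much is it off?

Distance(J, N) = 14.4 — off by 6.00.

K = (0.00, 0.00) ✓; KU at 61.20° ✓; |KU| = 18.60 ✓; ∠KUB = 72.90° ✓; |UB| = 12.20 ✓; ∠UBT = 83.50° ✓; |BT| = 28.30 ✓; ∠BTF = 74.50° ✓; |TF| = 21.50 ✓; ∠TFD = 92.50° ✓; |FD| = 20.90 ✓; ∠FDJ = 119.4° ✓; |DJ| = 11.10 ✓; ∠DJN = 85.50° ✓; |JN| = 8.400 ✗.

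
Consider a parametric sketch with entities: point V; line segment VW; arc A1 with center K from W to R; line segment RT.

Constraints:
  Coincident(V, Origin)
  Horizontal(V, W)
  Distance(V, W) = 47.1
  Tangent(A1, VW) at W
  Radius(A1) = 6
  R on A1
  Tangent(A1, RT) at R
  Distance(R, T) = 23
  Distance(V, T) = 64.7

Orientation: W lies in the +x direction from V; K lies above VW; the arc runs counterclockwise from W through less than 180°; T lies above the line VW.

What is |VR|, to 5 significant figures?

53.068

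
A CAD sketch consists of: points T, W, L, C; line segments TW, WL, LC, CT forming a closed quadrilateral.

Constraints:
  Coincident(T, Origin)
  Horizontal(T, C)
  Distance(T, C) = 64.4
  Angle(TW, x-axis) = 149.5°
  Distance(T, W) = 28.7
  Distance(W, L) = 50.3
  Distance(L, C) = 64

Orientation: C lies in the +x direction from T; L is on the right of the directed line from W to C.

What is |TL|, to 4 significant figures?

26.12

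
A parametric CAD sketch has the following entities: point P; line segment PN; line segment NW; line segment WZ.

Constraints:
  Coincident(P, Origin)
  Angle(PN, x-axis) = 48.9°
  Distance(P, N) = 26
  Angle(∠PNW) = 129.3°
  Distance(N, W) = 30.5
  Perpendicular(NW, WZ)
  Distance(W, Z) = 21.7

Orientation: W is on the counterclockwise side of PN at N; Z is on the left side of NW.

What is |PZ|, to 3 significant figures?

47.0

P is at the origin; PN runs at 48.9° with length 26.0, so N = 26.0·(cos 48.9°, sin 48.9°) = (17.1, 19.6). ∠PNW = 129.3°, so NW runs at 48.9° + (180° − 129.3°) = 99.6° from the x-axis; with |NW| = 30.5, W = N + 30.5·(cos 99.6°, sin 99.6°) = (12.0, 49.7). NW ⟂ WZ; with |WZ| = 21.7 on the left of NW, Z = W + 21.7·(-0.986, -0.167) = (-9.39, 46.0). Then |PZ| = |Z − P| = 47.0.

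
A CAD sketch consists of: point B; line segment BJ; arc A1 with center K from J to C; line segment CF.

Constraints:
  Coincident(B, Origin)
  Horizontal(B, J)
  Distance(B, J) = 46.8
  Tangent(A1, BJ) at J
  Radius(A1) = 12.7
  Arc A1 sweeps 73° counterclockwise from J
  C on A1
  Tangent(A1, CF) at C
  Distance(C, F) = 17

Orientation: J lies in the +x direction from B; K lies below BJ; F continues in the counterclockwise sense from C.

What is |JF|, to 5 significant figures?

30.499

On A1, J sits at bearing 90° from K; a 73° counterclockwise sweep puts C at bearing 163°, so C = K + 12.7·(cos 163°, sin 163°) = (34.655, -8.9869). Since A1 is tangent to CF there, KC ⟂ CF, so CF runs along (−sin 163°, cos 163°); with |CF| = 17.0, F = (29.685, -25.244). Then |JF| = |F − J| = 30.499.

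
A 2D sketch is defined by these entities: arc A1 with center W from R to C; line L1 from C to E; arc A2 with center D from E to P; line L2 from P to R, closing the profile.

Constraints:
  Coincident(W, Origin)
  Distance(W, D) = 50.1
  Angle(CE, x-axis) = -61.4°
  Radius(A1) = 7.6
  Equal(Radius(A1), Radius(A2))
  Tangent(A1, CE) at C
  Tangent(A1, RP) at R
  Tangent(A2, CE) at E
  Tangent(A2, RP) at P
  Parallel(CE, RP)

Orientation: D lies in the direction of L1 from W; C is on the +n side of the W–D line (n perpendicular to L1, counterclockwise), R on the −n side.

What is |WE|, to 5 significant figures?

50.673

The slot axis is L1's direction at -61.4°, so u = (cos -61.4°, sin -61.4°) = (0.47869, -0.87798) and n = (−sin -61.4°, cos -61.4°) = (0.87798, 0.47869). W is at the origin and D lies 50.1 along u from W, so D = 50.1·u = (23.982, -43.987). Tangency of A1 to both parallel lines with radius 7.6 puts C and R at W ± 7.6·n: C = (6.6727, 3.6381), R = (-6.6727, -3.6381). Equal radii place E and P the same way about D: E = D + 7.6·n = (30.655, -40.349), P = D − 7.6·n = (17.310, -47.625). Then |WE| = |E − W| = 50.673.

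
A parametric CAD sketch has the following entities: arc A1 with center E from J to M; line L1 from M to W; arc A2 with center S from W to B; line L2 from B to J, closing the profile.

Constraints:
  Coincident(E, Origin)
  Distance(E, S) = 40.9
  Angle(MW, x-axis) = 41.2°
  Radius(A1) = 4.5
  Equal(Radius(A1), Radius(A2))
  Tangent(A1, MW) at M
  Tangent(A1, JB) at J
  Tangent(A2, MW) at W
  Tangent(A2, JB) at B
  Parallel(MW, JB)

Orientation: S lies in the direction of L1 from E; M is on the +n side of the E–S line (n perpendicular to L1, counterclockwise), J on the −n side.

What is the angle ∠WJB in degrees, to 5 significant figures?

12.410°

The slot axis is L1's direction at 41.2°, so u = (cos 41.2°, sin 41.2°) = (0.75241, 0.65869) and n = (−sin 41.2°, cos 41.2°) = (-0.65869, 0.75241). E is at the origin and S lies 40.9 along u from E, so S = 40.9·u = (30.774, 26.940). Tangency of A1 to both parallel lines with radius 4.5 puts M and J at E ± 4.5·n: M = (-2.9641, 3.3859), J = (2.9641, -3.3859). Equal radii place W and B the same way about S: W = S + 4.5·n = (27.810, 30.326), B = S − 4.5·n = (33.738, 23.555). Then cos ∠WJB = JW·JB / (|JW||JB|), giving 12.410°.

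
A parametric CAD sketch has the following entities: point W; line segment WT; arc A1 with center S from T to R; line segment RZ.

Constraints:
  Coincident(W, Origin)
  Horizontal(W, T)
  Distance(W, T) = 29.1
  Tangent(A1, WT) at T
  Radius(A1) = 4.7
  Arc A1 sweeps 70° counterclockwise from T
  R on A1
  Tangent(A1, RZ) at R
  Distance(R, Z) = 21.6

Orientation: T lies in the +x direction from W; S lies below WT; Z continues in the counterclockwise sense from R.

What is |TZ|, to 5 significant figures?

26.200

W is at the origin; W and T share the same y with |WT| = 29.1 and T on the +x side, so T = (29.100, 0.0000). The tangent condition forces ST to be normal to WT, so S = T + (0, -4.7) = (29.100, -4.7000). On A1, T sits at bearing 90° from S; a 70° counterclockwise sweep puts R at bearing 160°, so R = S + 4.7·(cos 160°, sin 160°) = (24.683, -3.0925). Tangency of A1 to RZ means the radius SR is perpendicular to RZ, so RZ runs along (−sin 160°, cos 160°); with |RZ| = 21.6, Z = (17.296, -23.390). Then |TZ| = |Z − T| = 26.200.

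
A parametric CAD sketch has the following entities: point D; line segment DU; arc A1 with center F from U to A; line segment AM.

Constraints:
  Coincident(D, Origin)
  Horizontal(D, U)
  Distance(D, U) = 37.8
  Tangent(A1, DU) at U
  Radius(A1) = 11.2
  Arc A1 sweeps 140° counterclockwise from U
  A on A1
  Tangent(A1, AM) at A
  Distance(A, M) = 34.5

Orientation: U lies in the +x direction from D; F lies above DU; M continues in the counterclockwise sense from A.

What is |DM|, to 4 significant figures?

45.88

D is at the origin; D and U share the same y with |DU| = 37.8 and U on the +x side, so U = (37.80, 0.000). The tangent condition forces FU to be normal to DU, so F = U + (0, 11.2) = (37.80, 11.20). On A1, U sits at bearing -90° from F; a 140° counterclockwise sweep puts A at bearing 50°, so A = F + 11.2·(cos 50°, sin 50°) = (45.00, 19.78). Tangency of A1 to AM means the radius FA is perpendicular to AM, so AM runs along (−sin 50°, cos 50°); with |AM| = 34.5, M = (18.57, 41.96). Then |DM| = |M − D| = 45.88.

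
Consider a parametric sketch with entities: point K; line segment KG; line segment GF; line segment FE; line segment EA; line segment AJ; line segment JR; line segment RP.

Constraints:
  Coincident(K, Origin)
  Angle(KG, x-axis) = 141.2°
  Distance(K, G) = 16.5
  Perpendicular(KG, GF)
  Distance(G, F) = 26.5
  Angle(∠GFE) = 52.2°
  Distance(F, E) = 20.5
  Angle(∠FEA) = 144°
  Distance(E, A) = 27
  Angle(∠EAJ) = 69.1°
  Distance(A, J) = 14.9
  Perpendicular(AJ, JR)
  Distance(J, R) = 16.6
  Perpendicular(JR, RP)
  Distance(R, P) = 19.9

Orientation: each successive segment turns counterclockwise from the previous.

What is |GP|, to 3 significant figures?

30.4

AJ ⟂ JR, so JR runs at -124°; with |JR| = 16.6, R = (-8.49, -0.577). JR ⟂ RP, so RP runs at -34.1°; with |RP| = 19.9, P = (7.98, -11.7). Then |GP| = |P − G| = 30.4.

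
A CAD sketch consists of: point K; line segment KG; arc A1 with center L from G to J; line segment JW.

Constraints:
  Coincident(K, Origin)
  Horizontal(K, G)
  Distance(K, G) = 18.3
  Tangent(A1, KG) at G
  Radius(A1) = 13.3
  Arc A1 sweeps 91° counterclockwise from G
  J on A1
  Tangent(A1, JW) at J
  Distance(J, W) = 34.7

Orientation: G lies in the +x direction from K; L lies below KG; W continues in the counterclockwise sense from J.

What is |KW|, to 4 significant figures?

48.55

On A1, G sits at bearing 90° from L; a 91° counterclockwise sweep puts J at bearing 181°, so J = L + 13.3·(cos 181°, sin 181°) = (5.002, -13.53). The tangent condition forces LJ to be normal to JW, so JW runs along (−sin 181°, cos 181°); with |JW| = 34.7, W = (5.608, -48.23). Then |KW| = |W − K| = 48.55.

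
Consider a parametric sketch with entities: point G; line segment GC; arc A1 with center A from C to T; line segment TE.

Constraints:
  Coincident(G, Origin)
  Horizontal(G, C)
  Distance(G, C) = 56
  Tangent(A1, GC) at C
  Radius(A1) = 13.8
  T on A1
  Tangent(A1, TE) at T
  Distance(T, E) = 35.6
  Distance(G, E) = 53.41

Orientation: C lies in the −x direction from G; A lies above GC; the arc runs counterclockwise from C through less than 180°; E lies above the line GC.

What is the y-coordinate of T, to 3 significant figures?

9.38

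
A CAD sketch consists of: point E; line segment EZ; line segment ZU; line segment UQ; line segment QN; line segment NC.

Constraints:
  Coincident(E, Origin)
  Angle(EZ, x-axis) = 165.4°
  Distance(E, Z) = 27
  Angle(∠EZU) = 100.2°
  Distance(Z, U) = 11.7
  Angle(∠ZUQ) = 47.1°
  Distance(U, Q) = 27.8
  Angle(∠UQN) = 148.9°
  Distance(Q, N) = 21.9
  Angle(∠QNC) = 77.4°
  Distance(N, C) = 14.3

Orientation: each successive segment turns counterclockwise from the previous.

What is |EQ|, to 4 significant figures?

6.672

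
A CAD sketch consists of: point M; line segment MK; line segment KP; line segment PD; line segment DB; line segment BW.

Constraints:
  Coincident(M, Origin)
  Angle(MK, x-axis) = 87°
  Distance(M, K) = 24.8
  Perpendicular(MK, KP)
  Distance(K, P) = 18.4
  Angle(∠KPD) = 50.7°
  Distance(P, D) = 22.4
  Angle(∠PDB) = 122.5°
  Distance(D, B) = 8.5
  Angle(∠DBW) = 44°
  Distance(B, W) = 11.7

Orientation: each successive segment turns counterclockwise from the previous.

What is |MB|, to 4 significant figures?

9.469

M is at the origin; MK runs at 87.0° with length 24.8, so K = (1.298, 24.77). MK ⟂ KP, so KP runs at 177.0°; with |KP| = 18.4, P = (-17.08, 25.73). ∠KPD = 50.7° gives PD at -53.70° from the x-axis; with |PD| = 22.4, D = (-3.816, 7.676). ∠PDB = 122.5° gives DB at 3.800° from the x-axis; with |DB| = 8.5, B = (4.666, 8.240). Then |MB| = |B − M| = 9.469.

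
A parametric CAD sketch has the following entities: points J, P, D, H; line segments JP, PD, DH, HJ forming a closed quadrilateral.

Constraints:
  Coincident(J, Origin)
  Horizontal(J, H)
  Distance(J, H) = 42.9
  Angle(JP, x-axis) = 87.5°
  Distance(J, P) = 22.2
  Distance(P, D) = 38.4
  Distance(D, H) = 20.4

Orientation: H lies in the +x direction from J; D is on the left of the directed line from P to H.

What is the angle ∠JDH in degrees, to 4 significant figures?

73.07°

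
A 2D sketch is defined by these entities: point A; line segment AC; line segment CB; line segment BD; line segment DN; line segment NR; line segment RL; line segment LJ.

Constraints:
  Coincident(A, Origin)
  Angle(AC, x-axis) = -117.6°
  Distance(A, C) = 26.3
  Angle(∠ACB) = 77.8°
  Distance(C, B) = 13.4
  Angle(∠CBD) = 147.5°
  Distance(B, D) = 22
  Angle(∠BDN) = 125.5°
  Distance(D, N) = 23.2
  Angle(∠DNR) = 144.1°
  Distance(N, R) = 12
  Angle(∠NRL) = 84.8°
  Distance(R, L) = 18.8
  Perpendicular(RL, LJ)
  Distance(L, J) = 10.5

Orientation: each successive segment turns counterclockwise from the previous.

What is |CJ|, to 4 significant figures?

31.17

∠NRL = 84.8° gives RL at -157.3° from the x-axis; with |RL| = 18.8, L = (8.133, 5.807). RL is perpendicular to LJ, so LJ runs at -67.30°; with |LJ| = 10.5, J = (12.18, -3.880). Then |CJ| = |J − C| = 31.17.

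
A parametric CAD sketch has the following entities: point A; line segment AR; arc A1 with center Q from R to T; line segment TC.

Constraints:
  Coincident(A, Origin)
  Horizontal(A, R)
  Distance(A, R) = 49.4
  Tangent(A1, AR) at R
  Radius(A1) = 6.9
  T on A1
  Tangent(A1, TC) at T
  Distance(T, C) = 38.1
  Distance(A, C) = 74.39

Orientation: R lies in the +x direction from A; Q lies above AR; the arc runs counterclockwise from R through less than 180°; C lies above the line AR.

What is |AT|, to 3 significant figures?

56.6

Checks: A = (0.00, 0.00) ✓; ∠(QR, RA) = 90.00° ✓; |QT| = 6.900 ✓; ∠(QT, TC) = 90.00° ✓; |TC| = 38.10 ✓; |AC| = 74.39 ✓.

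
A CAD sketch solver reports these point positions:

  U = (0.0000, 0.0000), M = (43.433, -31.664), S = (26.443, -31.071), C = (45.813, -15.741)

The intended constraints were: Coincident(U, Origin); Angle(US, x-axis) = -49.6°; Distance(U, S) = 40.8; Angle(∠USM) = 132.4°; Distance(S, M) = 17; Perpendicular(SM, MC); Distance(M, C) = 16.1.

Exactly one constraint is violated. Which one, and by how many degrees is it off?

Perpendicular(SM, MC) — off by 6.50°.

U = (0.00, 0.00) ✓; US at -49.60° ✓; |US| = 40.80 ✓; ∠USM = 132.4° ✓; |SM| = 17.00 ✓; ∠(SM, MC) = 83.50° ✗; |MC| = 16.10 ✓.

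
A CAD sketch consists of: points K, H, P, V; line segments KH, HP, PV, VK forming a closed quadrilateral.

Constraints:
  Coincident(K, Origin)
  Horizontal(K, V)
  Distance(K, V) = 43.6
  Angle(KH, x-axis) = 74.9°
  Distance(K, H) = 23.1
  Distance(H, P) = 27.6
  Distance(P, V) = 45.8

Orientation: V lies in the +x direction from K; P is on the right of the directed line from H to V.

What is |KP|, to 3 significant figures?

4.57

K is at the origin; K and V share the same y with |KV| = 43.6 and V in +x, so V = (43.6, 0). KH runs at 74.9° with |KH| = 23.1, so H = (6.02, 22.3). P is determined by |HP| = 27.6 and |PV| = 45.8 together: it lies at the intersection of circle(H, 27.6) and circle(V, 45.8). With |HV| = 43.7, the foot of the radical line on HV is 6.57 from H and the perpendicular offset is √(27.6² − 6.57²) = 26.8. Taking the right-of-HV solution: P = (-2.02, -4.10).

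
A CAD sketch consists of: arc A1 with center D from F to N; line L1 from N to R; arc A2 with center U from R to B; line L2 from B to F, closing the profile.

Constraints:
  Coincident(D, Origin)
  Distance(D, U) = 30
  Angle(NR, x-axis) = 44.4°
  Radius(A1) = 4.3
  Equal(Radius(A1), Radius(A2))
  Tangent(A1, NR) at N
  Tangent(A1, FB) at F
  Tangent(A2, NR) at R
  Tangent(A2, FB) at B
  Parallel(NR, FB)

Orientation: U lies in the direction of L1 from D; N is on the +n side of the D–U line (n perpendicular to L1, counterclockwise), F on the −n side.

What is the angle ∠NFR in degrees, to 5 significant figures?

74.004°

Tangency of A1 to both parallel lines with radius 4.3 puts N and F at D ± 4.3·n: N = (-3.0086, 3.0722), F = (3.0086, -3.0722). Equal radii place R and B the same way about U: R = U + 4.3·n = (18.426, 24.062), B = U − 4.3·n = (24.443, 17.918). Then cos ∠NFR = FN·FR / (|FN||FR|), giving 74.004°.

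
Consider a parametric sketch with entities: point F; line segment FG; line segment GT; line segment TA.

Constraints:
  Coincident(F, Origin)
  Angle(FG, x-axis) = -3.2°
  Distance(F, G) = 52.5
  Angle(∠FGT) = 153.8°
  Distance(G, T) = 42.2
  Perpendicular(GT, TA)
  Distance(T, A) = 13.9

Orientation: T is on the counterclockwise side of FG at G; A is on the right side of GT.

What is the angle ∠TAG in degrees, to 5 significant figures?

71.769°

F is at the origin; FG runs at -3.2° with length 52.5, so G = 52.5·(cos -3.2°, sin -3.2°) = (52.418, -2.9306). ∠FGT = 153.8°, so GT runs at -3.2° + (180° − 153.8°) = 23.000° from the x-axis; with |GT| = 42.2, T = G + 42.2·(cos 23.000°, sin 23.000°) = (91.263, 13.558). The perpendicularity gives TA at right angles to GT; with |TA| = 13.9 on the right of GT, A = T + 13.9·(0.39073, -0.92050) = (96.695, 0.76321). Then cos ∠TAG = AT·AG / (|AT||AG|), giving 71.769°.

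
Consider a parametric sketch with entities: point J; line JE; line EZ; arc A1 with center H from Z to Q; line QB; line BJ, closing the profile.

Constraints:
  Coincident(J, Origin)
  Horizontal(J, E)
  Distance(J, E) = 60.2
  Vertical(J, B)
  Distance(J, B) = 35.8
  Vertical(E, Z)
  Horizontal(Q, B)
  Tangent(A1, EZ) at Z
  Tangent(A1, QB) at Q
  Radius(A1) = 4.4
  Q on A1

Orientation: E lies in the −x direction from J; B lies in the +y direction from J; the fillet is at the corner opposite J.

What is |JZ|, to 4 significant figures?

67.90

The virtual corner opposite J is at (-60.20, 35.80). Tangency of A1 to EZ means the radius HZ is perpendicular to EZ and A1 meets QB tangentially, so HQ is at right angles to QB, with radius 4.4, so the center H sits 4.4 in from both sides at H = (-55.80, 31.40). That places the tangent points at Z = (-60.20, 31.40) on EZ and Q = (-55.80, 35.80) on QB. Then |JZ| = |Z − J| = 67.90.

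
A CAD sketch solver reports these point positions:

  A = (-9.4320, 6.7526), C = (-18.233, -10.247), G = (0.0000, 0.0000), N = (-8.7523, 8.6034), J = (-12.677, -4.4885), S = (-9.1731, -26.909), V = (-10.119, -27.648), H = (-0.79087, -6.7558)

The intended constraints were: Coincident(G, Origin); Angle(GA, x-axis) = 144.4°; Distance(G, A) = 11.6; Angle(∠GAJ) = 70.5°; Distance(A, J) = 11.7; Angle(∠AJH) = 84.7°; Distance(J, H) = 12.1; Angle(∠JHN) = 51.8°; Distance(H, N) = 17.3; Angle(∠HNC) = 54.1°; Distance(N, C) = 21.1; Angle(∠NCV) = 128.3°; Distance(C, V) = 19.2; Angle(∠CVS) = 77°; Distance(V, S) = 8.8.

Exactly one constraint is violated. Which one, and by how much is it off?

Distance(V, S) = 8.8 — off by 7.60.

G = (0.00, 0.00) ✓; GA at 144.4° ✓; |GA| = 11.60 ✓; ∠GAJ = 70.50° ✓; |AJ| = 11.70 ✓; ∠AJH = 84.70° ✓; |JH| = 12.10 ✓; ∠JHN = 51.80° ✓; |HN| = 17.30 ✓; ∠HNC = 54.10° ✓; |NC| = 21.10 ✓; ∠NCV = 128.3° ✓; |CV| = 19.20 ✓; ∠CVS = 77.00° ✓; |VS| = 1.200 ✗.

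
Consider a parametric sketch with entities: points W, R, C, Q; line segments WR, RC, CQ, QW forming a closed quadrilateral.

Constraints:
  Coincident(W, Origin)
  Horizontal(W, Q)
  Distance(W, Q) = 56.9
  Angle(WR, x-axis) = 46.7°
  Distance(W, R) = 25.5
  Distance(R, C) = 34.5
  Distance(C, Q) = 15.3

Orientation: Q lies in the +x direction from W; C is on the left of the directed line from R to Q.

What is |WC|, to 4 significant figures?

53.70

W is at the origin; W and Q share the same y with |WQ| = 56.9 and Q in +x, so Q = (56.9, 0). WR runs at 46.7° with |WR| = 25.5, so R = (17.49, 18.56). C is determined by |RC| = 34.5 and |CQ| = 15.3 together: it lies at the intersection of circle(R, 34.5) and circle(Q, 15.3). With |RQ| = 43.56, the foot of the radical line on RQ is 32.76 from R and the perpendicular offset is √(34.5² − 32.76²) = 10.83. Taking the left-of-RQ solution: C = (51.74, 14.40).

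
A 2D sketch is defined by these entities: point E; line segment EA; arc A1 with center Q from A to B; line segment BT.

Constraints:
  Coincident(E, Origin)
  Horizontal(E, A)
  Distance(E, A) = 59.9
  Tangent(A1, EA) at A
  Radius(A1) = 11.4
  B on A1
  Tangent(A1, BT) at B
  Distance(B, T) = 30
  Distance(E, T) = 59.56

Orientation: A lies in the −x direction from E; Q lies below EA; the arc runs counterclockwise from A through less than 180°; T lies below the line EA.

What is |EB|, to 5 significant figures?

70.238

Checks: ∠(QA, AE) = 90.00° ✓; |QB| = 11.40 ✓; ∠(QB, BT) = 90.00° ✓; |BT| = 30.00 ✓; |ET| = 59.56 ✓.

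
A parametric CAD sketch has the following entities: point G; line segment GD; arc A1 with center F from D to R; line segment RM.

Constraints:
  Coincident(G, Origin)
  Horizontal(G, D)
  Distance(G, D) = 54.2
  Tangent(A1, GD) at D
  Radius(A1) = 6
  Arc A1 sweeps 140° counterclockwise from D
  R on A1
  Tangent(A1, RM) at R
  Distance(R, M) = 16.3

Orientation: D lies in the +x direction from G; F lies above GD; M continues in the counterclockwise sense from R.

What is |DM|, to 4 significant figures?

22.77

G is at the origin; GD is horizontal with |GD| = 54.2 and D on the +x side, so D = (54.20, 0.000). Tangency of A1 to GD means the radius FD is perpendicular to GD, so F = D + (0, 6) = (54.20, 6.000). On A1, D sits at bearing -90° from F; a 140° counterclockwise sweep puts R at bearing 50°, so R = F + 6.0·(cos 50°, sin 50°) = (58.06, 10.60). A1 meets RM tangentially, so FR is at right angles to RM, so RM runs along (−sin 50°, cos 50°); with |RM| = 16.3, M = (45.57, 21.07). Then |DM| = |M − D| = 22.77.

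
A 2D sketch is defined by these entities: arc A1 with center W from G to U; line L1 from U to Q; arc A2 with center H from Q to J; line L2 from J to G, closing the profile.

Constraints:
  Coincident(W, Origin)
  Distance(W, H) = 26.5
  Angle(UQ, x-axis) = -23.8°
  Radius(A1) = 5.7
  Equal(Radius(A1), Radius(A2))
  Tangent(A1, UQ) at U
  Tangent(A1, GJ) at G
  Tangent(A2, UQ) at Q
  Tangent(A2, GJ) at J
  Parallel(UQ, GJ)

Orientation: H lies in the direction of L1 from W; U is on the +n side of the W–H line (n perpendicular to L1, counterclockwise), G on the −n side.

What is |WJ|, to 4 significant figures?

27.11

The slot axis is L1's direction at -23.8°, so u = (cos -23.8°, sin -23.8°) = (0.9150, -0.4035) and n = (−sin -23.8°, cos -23.8°) = (0.4035, 0.9150). W is at the origin and H lies 26.5 along u from W, so H = 26.5·u = (24.25, -10.69). Tangency of A1 to both parallel lines with radius 5.7 puts U and G at W ± 5.7·n: U = (2.300, 5.215), G = (-2.300, -5.215). Equal radii place Q and J the same way about H: Q = H + 5.7·n = (26.55, -5.479), J = H − 5.7·n = (21.95, -15.91). Then |WJ| = |J − W| = 27.11.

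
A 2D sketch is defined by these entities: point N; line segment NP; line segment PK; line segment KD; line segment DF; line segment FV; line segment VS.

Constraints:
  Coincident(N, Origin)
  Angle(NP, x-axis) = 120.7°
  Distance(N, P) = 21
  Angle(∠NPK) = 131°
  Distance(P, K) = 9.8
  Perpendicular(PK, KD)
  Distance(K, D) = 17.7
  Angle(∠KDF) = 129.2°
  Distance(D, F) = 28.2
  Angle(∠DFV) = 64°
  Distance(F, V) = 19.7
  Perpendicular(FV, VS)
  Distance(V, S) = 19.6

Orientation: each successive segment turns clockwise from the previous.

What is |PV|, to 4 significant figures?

23.26

N is at the origin; NP runs at 120.7° with length 21.0, so P = (-10.72, 18.06). ∠NPK = 131.0° gives PK at 71.70° from the x-axis; with |PK| = 9.8, K = (-7.644, 27.36). PK ⟂ KD, so KD runs at -18.30°; with |KD| = 17.7, D = (9.161, 21.80). ∠KDF = 129.2° gives DF at -69.10° from the x-axis; with |DF| = 28.2, F = (19.22, -4.541). ∠DFV = 64.0° gives FV at 174.9° from the x-axis; with |FV| = 19.7, V = (-0.4014, -2.790). Then |PV| = |V − P| = 23.26.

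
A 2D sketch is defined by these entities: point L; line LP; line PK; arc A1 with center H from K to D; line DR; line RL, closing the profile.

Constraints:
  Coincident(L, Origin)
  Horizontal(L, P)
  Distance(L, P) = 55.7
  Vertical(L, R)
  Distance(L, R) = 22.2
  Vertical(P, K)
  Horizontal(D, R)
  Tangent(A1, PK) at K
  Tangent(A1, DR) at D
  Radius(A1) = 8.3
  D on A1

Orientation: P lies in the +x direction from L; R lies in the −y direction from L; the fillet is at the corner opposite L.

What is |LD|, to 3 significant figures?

52.3

L is at the origin; L and P share the same y with |LP| = 55.7 and P on the +x side, so P = (55.7, 0.00). L and R share the same x with |LR| = 22.2 and R on the −y side, so R = (0.00, -22.2). The virtual corner opposite L is at (55.7, -22.2). The tangent condition forces HK to be normal to PK and since A1 is tangent to DR there, HD ⟂ DR, with radius 8.3, so the center H sits 8.3 in from both sides at H = (47.4, -13.9). That places the tangent points at K = (55.7, -13.9) on PK and D = (47.4, -22.2) on DR. Then |LD| = |D − L| = 52.3.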